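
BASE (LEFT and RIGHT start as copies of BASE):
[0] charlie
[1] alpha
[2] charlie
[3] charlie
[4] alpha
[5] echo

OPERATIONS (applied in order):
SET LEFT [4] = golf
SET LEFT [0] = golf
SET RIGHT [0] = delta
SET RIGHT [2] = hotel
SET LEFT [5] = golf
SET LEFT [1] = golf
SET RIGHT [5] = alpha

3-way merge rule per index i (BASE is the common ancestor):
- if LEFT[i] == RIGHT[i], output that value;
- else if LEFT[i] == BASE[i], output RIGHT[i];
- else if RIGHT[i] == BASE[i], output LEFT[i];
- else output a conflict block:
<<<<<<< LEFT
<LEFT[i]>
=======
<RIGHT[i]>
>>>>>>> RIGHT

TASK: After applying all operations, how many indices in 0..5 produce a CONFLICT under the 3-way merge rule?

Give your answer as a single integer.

Final LEFT:  [golf, golf, charlie, charlie, golf, golf]
Final RIGHT: [delta, alpha, hotel, charlie, alpha, alpha]
i=0: BASE=charlie L=golf R=delta all differ -> CONFLICT
i=1: L=golf, R=alpha=BASE -> take LEFT -> golf
i=2: L=charlie=BASE, R=hotel -> take RIGHT -> hotel
i=3: L=charlie R=charlie -> agree -> charlie
i=4: L=golf, R=alpha=BASE -> take LEFT -> golf
i=5: BASE=echo L=golf R=alpha all differ -> CONFLICT
Conflict count: 2

Answer: 2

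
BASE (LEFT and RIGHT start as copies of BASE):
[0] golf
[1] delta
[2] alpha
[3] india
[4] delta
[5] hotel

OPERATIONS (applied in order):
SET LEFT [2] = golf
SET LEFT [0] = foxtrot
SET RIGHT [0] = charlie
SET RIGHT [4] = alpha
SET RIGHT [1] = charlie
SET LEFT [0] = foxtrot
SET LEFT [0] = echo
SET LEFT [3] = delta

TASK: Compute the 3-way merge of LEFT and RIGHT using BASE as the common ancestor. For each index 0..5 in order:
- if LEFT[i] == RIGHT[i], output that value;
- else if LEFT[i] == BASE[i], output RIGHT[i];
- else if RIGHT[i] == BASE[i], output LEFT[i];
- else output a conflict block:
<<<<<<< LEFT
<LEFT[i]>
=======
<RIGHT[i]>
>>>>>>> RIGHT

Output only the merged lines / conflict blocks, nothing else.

Answer: <<<<<<< LEFT
echo
=======
charlie
>>>>>>> RIGHT
charlie
golf
delta
alpha
hotel

Derivation:
Final LEFT:  [echo, delta, golf, delta, delta, hotel]
Final RIGHT: [charlie, charlie, alpha, india, alpha, hotel]
i=0: BASE=golf L=echo R=charlie all differ -> CONFLICT
i=1: L=delta=BASE, R=charlie -> take RIGHT -> charlie
i=2: L=golf, R=alpha=BASE -> take LEFT -> golf
i=3: L=delta, R=india=BASE -> take LEFT -> delta
i=4: L=delta=BASE, R=alpha -> take RIGHT -> alpha
i=5: L=hotel R=hotel -> agree -> hotel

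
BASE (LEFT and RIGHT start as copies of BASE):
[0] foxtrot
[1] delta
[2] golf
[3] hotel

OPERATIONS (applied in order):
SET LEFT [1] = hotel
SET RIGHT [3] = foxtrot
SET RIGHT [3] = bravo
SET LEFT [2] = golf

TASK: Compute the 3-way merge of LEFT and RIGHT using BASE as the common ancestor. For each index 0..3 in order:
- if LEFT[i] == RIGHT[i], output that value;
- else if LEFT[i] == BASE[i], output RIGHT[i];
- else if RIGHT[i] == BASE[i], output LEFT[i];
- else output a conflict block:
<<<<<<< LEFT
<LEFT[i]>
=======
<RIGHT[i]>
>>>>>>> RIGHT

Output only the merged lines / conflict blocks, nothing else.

Answer: foxtrot
hotel
golf
bravo

Derivation:
Final LEFT:  [foxtrot, hotel, golf, hotel]
Final RIGHT: [foxtrot, delta, golf, bravo]
i=0: L=foxtrot R=foxtrot -> agree -> foxtrot
i=1: L=hotel, R=delta=BASE -> take LEFT -> hotel
i=2: L=golf R=golf -> agree -> golf
i=3: L=hotel=BASE, R=bravo -> take RIGHT -> bravo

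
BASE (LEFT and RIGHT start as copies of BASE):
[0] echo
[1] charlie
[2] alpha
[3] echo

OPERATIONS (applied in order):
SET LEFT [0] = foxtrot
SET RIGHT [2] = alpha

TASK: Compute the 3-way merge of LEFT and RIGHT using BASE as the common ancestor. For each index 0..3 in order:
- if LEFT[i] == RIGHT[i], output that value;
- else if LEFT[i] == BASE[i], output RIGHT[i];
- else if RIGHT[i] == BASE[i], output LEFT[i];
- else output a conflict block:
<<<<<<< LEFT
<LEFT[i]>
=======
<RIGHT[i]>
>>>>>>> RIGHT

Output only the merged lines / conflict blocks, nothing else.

Answer: foxtrot
charlie
alpha
echo

Derivation:
Final LEFT:  [foxtrot, charlie, alpha, echo]
Final RIGHT: [echo, charlie, alpha, echo]
i=0: L=foxtrot, R=echo=BASE -> take LEFT -> foxtrot
i=1: L=charlie R=charlie -> agree -> charlie
i=2: L=alpha R=alpha -> agree -> alpha
i=3: L=echo R=echo -> agree -> echo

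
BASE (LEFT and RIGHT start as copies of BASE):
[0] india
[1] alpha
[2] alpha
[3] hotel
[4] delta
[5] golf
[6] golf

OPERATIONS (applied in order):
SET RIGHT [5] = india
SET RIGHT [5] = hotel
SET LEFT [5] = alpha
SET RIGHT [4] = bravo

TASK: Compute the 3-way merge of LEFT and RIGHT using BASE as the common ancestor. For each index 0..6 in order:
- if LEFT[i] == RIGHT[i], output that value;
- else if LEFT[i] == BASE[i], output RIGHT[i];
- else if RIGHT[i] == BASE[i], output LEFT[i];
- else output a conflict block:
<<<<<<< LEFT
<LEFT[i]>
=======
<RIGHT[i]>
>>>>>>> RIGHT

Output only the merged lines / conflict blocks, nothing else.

Answer: india
alpha
alpha
hotel
bravo
<<<<<<< LEFT
alpha
=======
hotel
>>>>>>> RIGHT
golf

Derivation:
Final LEFT:  [india, alpha, alpha, hotel, delta, alpha, golf]
Final RIGHT: [india, alpha, alpha, hotel, bravo, hotel, golf]
i=0: L=india R=india -> agree -> india
i=1: L=alpha R=alpha -> agree -> alpha
i=2: L=alpha R=alpha -> agree -> alpha
i=3: L=hotel R=hotel -> agree -> hotel
i=4: L=delta=BASE, R=bravo -> take RIGHT -> bravo
i=5: BASE=golf L=alpha R=hotel all differ -> CONFLICT
i=6: L=golf R=golf -> agree -> golf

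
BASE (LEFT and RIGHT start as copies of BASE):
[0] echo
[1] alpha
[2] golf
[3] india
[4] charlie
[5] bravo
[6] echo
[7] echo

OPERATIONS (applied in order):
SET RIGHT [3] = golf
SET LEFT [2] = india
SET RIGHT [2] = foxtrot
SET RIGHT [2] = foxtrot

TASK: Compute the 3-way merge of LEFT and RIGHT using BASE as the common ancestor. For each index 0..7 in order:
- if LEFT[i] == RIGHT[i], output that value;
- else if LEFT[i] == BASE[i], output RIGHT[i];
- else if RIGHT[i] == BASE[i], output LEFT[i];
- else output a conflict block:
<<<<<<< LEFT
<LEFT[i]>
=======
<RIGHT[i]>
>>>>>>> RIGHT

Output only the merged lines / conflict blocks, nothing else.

Final LEFT:  [echo, alpha, india, india, charlie, bravo, echo, echo]
Final RIGHT: [echo, alpha, foxtrot, golf, charlie, bravo, echo, echo]
i=0: L=echo R=echo -> agree -> echo
i=1: L=alpha R=alpha -> agree -> alpha
i=2: BASE=golf L=india R=foxtrot all differ -> CONFLICT
i=3: L=india=BASE, R=golf -> take RIGHT -> golf
i=4: L=charlie R=charlie -> agree -> charlie
i=5: L=bravo R=bravo -> agree -> bravo
i=6: L=echo R=echo -> agree -> echo
i=7: L=echo R=echo -> agree -> echo

Answer: echo
alpha
<<<<<<< LEFT
india
=======
foxtrot
>>>>>>> RIGHT
golf
charlie
bravo
echo
echo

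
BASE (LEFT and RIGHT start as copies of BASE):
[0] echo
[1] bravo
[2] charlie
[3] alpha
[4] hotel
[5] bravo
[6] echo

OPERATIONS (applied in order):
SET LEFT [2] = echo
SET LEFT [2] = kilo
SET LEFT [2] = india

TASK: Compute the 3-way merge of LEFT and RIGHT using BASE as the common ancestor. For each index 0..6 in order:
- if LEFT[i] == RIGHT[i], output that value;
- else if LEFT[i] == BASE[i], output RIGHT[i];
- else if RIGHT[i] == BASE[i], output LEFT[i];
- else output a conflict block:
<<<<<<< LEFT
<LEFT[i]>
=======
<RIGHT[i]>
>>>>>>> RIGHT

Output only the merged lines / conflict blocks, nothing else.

Answer: echo
bravo
india
alpha
hotel
bravo
echo

Derivation:
Final LEFT:  [echo, bravo, india, alpha, hotel, bravo, echo]
Final RIGHT: [echo, bravo, charlie, alpha, hotel, bravo, echo]
i=0: L=echo R=echo -> agree -> echo
i=1: L=bravo R=bravo -> agree -> bravo
i=2: L=india, R=charlie=BASE -> take LEFT -> india
i=3: L=alpha R=alpha -> agree -> alpha
i=4: L=hotel R=hotel -> agree -> hotel
i=5: L=bravo R=bravo -> agree -> bravo
i=6: L=echo R=echo -> agree -> echo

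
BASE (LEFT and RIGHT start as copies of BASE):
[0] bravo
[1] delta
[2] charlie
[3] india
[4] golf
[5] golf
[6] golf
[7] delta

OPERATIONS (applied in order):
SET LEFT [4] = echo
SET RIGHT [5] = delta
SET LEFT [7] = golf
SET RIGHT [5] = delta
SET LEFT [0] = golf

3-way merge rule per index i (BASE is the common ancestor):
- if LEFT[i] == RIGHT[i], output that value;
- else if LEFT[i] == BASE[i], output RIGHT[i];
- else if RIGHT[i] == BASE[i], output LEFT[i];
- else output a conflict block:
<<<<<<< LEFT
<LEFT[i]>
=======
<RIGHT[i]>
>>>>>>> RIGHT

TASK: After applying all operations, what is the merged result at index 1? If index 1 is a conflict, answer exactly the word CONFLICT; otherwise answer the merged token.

Answer: delta

Derivation:
Final LEFT:  [golf, delta, charlie, india, echo, golf, golf, golf]
Final RIGHT: [bravo, delta, charlie, india, golf, delta, golf, delta]
i=0: L=golf, R=bravo=BASE -> take LEFT -> golf
i=1: L=delta R=delta -> agree -> delta
i=2: L=charlie R=charlie -> agree -> charlie
i=3: L=india R=india -> agree -> india
i=4: L=echo, R=golf=BASE -> take LEFT -> echo
i=5: L=golf=BASE, R=delta -> take RIGHT -> delta
i=6: L=golf R=golf -> agree -> golf
i=7: L=golf, R=delta=BASE -> take LEFT -> golf
Index 1 -> delta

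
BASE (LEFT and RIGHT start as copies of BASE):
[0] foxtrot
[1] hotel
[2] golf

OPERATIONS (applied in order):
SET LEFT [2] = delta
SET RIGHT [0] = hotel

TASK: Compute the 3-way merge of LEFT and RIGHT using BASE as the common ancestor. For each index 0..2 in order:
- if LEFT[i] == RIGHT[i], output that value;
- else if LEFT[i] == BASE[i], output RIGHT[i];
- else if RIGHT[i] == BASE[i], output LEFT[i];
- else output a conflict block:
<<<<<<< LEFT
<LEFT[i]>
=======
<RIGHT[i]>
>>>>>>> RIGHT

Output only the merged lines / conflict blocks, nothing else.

Answer: hotel
hotel
delta

Derivation:
Final LEFT:  [foxtrot, hotel, delta]
Final RIGHT: [hotel, hotel, golf]
i=0: L=foxtrot=BASE, R=hotel -> take RIGHT -> hotel
i=1: L=hotel R=hotel -> agree -> hotel
i=2: L=delta, R=golf=BASE -> take LEFT -> delta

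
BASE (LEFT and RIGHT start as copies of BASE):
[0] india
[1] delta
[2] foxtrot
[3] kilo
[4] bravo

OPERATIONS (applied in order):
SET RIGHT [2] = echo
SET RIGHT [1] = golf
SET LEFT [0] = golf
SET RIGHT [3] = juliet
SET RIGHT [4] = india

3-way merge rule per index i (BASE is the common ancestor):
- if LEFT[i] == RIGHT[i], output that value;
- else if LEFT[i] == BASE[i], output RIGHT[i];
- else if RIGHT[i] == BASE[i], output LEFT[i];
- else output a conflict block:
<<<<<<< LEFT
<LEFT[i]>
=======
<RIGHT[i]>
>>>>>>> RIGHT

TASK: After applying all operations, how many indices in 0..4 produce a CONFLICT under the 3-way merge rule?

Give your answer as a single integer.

Answer: 0

Derivation:
Final LEFT:  [golf, delta, foxtrot, kilo, bravo]
Final RIGHT: [india, golf, echo, juliet, india]
i=0: L=golf, R=india=BASE -> take LEFT -> golf
i=1: L=delta=BASE, R=golf -> take RIGHT -> golf
i=2: L=foxtrot=BASE, R=echo -> take RIGHT -> echo
i=3: L=kilo=BASE, R=juliet -> take RIGHT -> juliet
i=4: L=bravo=BASE, R=india -> take RIGHT -> india
Conflict count: 0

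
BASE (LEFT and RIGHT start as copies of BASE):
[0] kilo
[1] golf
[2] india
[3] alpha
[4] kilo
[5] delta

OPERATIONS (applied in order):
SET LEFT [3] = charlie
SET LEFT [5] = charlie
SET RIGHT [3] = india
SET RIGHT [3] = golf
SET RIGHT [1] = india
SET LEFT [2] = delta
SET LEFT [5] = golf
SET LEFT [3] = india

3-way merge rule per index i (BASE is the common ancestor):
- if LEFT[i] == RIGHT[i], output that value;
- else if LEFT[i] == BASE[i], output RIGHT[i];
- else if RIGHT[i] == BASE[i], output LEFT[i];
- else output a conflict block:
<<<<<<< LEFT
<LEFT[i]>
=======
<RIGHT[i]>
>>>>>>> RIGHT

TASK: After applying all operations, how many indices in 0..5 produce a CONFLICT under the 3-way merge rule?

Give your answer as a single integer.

Answer: 1

Derivation:
Final LEFT:  [kilo, golf, delta, india, kilo, golf]
Final RIGHT: [kilo, india, india, golf, kilo, delta]
i=0: L=kilo R=kilo -> agree -> kilo
i=1: L=golf=BASE, R=india -> take RIGHT -> india
i=2: L=delta, R=india=BASE -> take LEFT -> delta
i=3: BASE=alpha L=india R=golf all differ -> CONFLICT
i=4: L=kilo R=kilo -> agree -> kilo
i=5: L=golf, R=delta=BASE -> take LEFT -> golf
Conflict count: 1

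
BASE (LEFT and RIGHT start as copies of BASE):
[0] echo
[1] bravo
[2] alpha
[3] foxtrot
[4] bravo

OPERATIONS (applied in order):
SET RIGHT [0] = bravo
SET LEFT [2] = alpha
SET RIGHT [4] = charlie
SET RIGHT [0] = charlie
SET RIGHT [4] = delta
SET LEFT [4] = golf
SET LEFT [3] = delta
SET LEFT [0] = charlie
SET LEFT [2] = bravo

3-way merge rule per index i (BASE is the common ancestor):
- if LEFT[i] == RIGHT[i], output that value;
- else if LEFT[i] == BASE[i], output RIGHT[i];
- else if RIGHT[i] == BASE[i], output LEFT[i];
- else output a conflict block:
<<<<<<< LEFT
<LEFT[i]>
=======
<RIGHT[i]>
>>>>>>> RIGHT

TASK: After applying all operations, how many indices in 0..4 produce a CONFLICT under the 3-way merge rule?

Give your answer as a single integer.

Answer: 1

Derivation:
Final LEFT:  [charlie, bravo, bravo, delta, golf]
Final RIGHT: [charlie, bravo, alpha, foxtrot, delta]
i=0: L=charlie R=charlie -> agree -> charlie
i=1: L=bravo R=bravo -> agree -> bravo
i=2: L=bravo, R=alpha=BASE -> take LEFT -> bravo
i=3: L=delta, R=foxtrot=BASE -> take LEFT -> delta
i=4: BASE=bravo L=golf R=delta all differ -> CONFLICT
Conflict count: 1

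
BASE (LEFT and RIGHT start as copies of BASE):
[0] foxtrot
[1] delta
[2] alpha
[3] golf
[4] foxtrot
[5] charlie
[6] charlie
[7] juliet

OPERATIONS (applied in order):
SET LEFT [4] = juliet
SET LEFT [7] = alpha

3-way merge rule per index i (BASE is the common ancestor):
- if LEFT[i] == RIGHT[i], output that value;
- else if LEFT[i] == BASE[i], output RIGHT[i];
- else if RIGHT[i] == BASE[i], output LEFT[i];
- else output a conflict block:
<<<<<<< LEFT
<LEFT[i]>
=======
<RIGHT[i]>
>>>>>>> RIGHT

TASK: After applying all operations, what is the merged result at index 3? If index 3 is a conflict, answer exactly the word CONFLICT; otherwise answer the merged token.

Answer: golf

Derivation:
Final LEFT:  [foxtrot, delta, alpha, golf, juliet, charlie, charlie, alpha]
Final RIGHT: [foxtrot, delta, alpha, golf, foxtrot, charlie, charlie, juliet]
i=0: L=foxtrot R=foxtrot -> agree -> foxtrot
i=1: L=delta R=delta -> agree -> delta
i=2: L=alpha R=alpha -> agree -> alpha
i=3: L=golf R=golf -> agree -> golf
i=4: L=juliet, R=foxtrot=BASE -> take LEFT -> juliet
i=5: L=charlie R=charlie -> agree -> charlie
i=6: L=charlie R=charlie -> agree -> charlie
i=7: L=alpha, R=juliet=BASE -> take LEFT -> alpha
Index 3 -> golf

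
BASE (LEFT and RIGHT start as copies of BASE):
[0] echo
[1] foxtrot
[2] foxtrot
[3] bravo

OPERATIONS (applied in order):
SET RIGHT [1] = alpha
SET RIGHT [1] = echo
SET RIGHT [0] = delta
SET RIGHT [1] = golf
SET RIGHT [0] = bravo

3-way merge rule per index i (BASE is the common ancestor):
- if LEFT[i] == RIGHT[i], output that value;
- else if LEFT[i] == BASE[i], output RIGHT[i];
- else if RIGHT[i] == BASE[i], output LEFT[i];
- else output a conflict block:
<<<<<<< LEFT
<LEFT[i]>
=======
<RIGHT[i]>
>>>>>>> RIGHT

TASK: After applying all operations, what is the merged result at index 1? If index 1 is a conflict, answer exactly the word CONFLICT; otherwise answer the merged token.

Final LEFT:  [echo, foxtrot, foxtrot, bravo]
Final RIGHT: [bravo, golf, foxtrot, bravo]
i=0: L=echo=BASE, R=bravo -> take RIGHT -> bravo
i=1: L=foxtrot=BASE, R=golf -> take RIGHT -> golf
i=2: L=foxtrot R=foxtrot -> agree -> foxtrot
i=3: L=bravo R=bravo -> agree -> bravo
Index 1 -> golf

Answer: golf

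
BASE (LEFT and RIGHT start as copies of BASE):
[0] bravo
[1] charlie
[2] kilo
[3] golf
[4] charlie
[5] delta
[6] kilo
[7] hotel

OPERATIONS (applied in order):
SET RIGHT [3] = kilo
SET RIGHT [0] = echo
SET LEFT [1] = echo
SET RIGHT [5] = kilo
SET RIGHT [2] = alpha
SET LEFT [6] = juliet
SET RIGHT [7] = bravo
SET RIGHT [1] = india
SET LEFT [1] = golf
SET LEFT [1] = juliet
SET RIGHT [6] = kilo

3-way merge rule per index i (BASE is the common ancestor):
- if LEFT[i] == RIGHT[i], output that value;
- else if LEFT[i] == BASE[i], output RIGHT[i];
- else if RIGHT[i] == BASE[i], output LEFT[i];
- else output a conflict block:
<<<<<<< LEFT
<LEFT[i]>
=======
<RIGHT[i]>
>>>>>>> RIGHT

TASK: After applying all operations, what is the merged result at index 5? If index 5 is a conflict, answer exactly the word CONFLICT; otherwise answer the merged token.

Answer: kilo

Derivation:
Final LEFT:  [bravo, juliet, kilo, golf, charlie, delta, juliet, hotel]
Final RIGHT: [echo, india, alpha, kilo, charlie, kilo, kilo, bravo]
i=0: L=bravo=BASE, R=echo -> take RIGHT -> echo
i=1: BASE=charlie L=juliet R=india all differ -> CONFLICT
i=2: L=kilo=BASE, R=alpha -> take RIGHT -> alpha
i=3: L=golf=BASE, R=kilo -> take RIGHT -> kilo
i=4: L=charlie R=charlie -> agree -> charlie
i=5: L=delta=BASE, R=kilo -> take RIGHT -> kilo
i=6: L=juliet, R=kilo=BASE -> take LEFT -> juliet
i=7: L=hotel=BASE, R=bravo -> take RIGHT -> bravo
Index 5 -> kilo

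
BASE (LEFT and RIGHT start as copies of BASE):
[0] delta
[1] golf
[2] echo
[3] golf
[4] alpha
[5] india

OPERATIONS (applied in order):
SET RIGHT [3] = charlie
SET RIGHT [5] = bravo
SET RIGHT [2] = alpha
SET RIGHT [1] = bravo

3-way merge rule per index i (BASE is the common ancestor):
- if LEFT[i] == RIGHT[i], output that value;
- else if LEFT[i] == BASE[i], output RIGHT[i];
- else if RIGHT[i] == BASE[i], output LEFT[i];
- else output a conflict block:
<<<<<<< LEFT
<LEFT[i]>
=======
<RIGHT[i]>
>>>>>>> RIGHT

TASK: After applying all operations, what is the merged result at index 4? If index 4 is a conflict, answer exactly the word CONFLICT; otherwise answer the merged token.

Final LEFT:  [delta, golf, echo, golf, alpha, india]
Final RIGHT: [delta, bravo, alpha, charlie, alpha, bravo]
i=0: L=delta R=delta -> agree -> delta
i=1: L=golf=BASE, R=bravo -> take RIGHT -> bravo
i=2: L=echo=BASE, R=alpha -> take RIGHT -> alpha
i=3: L=golf=BASE, R=charlie -> take RIGHT -> charlie
i=4: L=alpha R=alpha -> agree -> alpha
i=5: L=india=BASE, R=bravo -> take RIGHT -> bravo
Index 4 -> alpha

Answer: alpha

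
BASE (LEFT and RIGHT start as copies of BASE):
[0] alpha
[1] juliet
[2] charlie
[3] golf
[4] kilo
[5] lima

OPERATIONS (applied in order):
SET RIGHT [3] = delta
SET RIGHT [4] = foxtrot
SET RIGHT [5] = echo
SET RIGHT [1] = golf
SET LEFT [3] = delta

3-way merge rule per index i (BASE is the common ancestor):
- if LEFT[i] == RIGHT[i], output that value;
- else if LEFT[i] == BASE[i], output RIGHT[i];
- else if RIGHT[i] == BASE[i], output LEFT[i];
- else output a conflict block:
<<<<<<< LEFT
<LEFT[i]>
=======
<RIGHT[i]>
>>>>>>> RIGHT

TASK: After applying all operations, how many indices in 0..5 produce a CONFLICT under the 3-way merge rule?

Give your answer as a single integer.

Answer: 0

Derivation:
Final LEFT:  [alpha, juliet, charlie, delta, kilo, lima]
Final RIGHT: [alpha, golf, charlie, delta, foxtrot, echo]
i=0: L=alpha R=alpha -> agree -> alpha
i=1: L=juliet=BASE, R=golf -> take RIGHT -> golf
i=2: L=charlie R=charlie -> agree -> charlie
i=3: L=delta R=delta -> agree -> delta
i=4: L=kilo=BASE, R=foxtrot -> take RIGHT -> foxtrot
i=5: L=lima=BASE, R=echo -> take RIGHT -> echo
Conflict count: 0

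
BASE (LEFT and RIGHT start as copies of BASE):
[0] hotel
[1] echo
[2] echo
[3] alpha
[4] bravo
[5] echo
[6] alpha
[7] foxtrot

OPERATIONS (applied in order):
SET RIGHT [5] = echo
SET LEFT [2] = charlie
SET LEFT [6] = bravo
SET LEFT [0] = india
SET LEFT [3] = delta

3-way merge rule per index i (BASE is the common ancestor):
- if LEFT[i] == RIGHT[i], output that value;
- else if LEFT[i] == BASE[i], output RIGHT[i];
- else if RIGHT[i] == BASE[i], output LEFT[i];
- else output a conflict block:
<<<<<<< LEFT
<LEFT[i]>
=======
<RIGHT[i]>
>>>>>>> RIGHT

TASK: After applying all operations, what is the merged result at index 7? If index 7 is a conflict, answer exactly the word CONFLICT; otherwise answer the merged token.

Final LEFT:  [india, echo, charlie, delta, bravo, echo, bravo, foxtrot]
Final RIGHT: [hotel, echo, echo, alpha, bravo, echo, alpha, foxtrot]
i=0: L=india, R=hotel=BASE -> take LEFT -> india
i=1: L=echo R=echo -> agree -> echo
i=2: L=charlie, R=echo=BASE -> take LEFT -> charlie
i=3: L=delta, R=alpha=BASE -> take LEFT -> delta
i=4: L=bravo R=bravo -> agree -> bravo
i=5: L=echo R=echo -> agree -> echo
i=6: L=bravo, R=alpha=BASE -> take LEFT -> bravo
i=7: L=foxtrot R=foxtrot -> agree -> foxtrot
Index 7 -> foxtrot

Answer: foxtrot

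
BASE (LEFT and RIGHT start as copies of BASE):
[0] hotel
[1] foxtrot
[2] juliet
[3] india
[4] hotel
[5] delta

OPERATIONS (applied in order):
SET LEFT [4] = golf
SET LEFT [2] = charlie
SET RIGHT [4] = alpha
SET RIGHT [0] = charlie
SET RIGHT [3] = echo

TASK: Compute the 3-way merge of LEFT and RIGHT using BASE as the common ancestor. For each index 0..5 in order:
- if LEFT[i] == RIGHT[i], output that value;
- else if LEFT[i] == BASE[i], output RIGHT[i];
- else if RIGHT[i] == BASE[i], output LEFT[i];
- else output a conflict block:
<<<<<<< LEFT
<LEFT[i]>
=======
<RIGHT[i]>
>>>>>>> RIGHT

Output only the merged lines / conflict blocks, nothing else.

Final LEFT:  [hotel, foxtrot, charlie, india, golf, delta]
Final RIGHT: [charlie, foxtrot, juliet, echo, alpha, delta]
i=0: L=hotel=BASE, R=charlie -> take RIGHT -> charlie
i=1: L=foxtrot R=foxtrot -> agree -> foxtrot
i=2: L=charlie, R=juliet=BASE -> take LEFT -> charlie
i=3: L=india=BASE, R=echo -> take RIGHT -> echo
i=4: BASE=hotel L=golf R=alpha all differ -> CONFLICT
i=5: L=delta R=delta -> agree -> delta

Answer: charlie
foxtrot
charlie
echo
<<<<<<< LEFT
golf
=======
alpha
>>>>>>> RIGHT
delta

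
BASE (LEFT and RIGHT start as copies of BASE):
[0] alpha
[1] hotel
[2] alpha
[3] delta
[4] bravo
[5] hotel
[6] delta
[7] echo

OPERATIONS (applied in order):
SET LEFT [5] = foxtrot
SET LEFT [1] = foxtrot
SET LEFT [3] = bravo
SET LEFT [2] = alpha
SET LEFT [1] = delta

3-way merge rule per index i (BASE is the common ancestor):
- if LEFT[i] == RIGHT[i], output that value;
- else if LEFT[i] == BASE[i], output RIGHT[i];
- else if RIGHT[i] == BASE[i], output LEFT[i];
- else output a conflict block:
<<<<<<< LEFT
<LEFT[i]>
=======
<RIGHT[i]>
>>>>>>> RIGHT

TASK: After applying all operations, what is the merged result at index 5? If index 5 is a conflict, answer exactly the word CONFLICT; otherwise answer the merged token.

Final LEFT:  [alpha, delta, alpha, bravo, bravo, foxtrot, delta, echo]
Final RIGHT: [alpha, hotel, alpha, delta, bravo, hotel, delta, echo]
i=0: L=alpha R=alpha -> agree -> alpha
i=1: L=delta, R=hotel=BASE -> take LEFT -> delta
i=2: L=alpha R=alpha -> agree -> alpha
i=3: L=bravo, R=delta=BASE -> take LEFT -> bravo
i=4: L=bravo R=bravo -> agree -> bravo
i=5: L=foxtrot, R=hotel=BASE -> take LEFT -> foxtrot
i=6: L=delta R=delta -> agree -> delta
i=7: L=echo R=echo -> agree -> echo
Index 5 -> foxtrot

Answer: foxtrot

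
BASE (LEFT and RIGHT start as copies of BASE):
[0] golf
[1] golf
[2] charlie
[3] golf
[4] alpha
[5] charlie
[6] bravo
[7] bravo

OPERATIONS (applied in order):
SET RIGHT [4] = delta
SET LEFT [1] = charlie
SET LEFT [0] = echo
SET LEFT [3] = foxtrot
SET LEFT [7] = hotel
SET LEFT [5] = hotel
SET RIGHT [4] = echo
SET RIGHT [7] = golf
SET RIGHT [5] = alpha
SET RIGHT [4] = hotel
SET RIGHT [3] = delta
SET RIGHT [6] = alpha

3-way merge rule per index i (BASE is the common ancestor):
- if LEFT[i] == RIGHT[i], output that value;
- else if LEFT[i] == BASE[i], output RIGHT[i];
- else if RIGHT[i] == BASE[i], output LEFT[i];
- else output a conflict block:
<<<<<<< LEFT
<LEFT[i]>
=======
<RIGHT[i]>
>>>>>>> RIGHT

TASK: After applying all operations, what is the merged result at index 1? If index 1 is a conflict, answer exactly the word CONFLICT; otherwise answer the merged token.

Final LEFT:  [echo, charlie, charlie, foxtrot, alpha, hotel, bravo, hotel]
Final RIGHT: [golf, golf, charlie, delta, hotel, alpha, alpha, golf]
i=0: L=echo, R=golf=BASE -> take LEFT -> echo
i=1: L=charlie, R=golf=BASE -> take LEFT -> charlie
i=2: L=charlie R=charlie -> agree -> charlie
i=3: BASE=golf L=foxtrot R=delta all differ -> CONFLICT
i=4: L=alpha=BASE, R=hotel -> take RIGHT -> hotel
i=5: BASE=charlie L=hotel R=alpha all differ -> CONFLICT
i=6: L=bravo=BASE, R=alpha -> take RIGHT -> alpha
i=7: BASE=bravo L=hotel R=golf all differ -> CONFLICT
Index 1 -> charlie

Answer: charlie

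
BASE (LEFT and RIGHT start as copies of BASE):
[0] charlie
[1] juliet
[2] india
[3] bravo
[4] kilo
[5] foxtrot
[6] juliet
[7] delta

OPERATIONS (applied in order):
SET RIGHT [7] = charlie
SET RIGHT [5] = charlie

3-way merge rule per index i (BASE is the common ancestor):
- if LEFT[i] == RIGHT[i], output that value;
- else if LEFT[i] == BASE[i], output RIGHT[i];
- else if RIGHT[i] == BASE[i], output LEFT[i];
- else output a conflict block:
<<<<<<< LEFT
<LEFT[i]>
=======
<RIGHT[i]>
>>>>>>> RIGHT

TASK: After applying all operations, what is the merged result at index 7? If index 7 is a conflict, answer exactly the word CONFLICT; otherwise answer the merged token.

Answer: charlie

Derivation:
Final LEFT:  [charlie, juliet, india, bravo, kilo, foxtrot, juliet, delta]
Final RIGHT: [charlie, juliet, india, bravo, kilo, charlie, juliet, charlie]
i=0: L=charlie R=charlie -> agree -> charlie
i=1: L=juliet R=juliet -> agree -> juliet
i=2: L=india R=india -> agree -> india
i=3: L=bravo R=bravo -> agree -> bravo
i=4: L=kilo R=kilo -> agree -> kilo
i=5: L=foxtrot=BASE, R=charlie -> take RIGHT -> charlie
i=6: L=juliet R=juliet -> agree -> juliet
i=7: L=delta=BASE, R=charlie -> take RIGHT -> charlie
Index 7 -> charlie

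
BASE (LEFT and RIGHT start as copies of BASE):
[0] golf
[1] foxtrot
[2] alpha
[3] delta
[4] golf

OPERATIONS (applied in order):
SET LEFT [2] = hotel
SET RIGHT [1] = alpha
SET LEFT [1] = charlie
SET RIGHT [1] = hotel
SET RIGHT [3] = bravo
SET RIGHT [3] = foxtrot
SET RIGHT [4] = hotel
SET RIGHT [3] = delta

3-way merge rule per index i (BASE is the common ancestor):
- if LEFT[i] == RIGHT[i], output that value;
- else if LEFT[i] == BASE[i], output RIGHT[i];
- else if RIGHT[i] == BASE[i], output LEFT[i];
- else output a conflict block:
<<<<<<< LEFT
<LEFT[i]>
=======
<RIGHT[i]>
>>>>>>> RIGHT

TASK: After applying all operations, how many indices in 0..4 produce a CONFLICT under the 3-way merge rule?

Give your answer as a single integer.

Answer: 1

Derivation:
Final LEFT:  [golf, charlie, hotel, delta, golf]
Final RIGHT: [golf, hotel, alpha, delta, hotel]
i=0: L=golf R=golf -> agree -> golf
i=1: BASE=foxtrot L=charlie R=hotel all differ -> CONFLICT
i=2: L=hotel, R=alpha=BASE -> take LEFT -> hotel
i=3: L=delta R=delta -> agree -> delta
i=4: L=golf=BASE, R=hotel -> take RIGHT -> hotel
Conflict count: 1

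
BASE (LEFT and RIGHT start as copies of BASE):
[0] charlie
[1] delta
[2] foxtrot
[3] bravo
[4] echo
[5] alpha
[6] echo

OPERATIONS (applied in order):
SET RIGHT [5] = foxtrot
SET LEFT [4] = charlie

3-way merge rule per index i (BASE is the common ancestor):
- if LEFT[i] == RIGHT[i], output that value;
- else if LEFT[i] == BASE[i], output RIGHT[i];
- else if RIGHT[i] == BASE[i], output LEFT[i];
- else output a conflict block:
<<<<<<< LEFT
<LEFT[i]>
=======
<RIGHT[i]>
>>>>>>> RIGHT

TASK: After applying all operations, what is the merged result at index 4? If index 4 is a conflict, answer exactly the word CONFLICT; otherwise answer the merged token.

Final LEFT:  [charlie, delta, foxtrot, bravo, charlie, alpha, echo]
Final RIGHT: [charlie, delta, foxtrot, bravo, echo, foxtrot, echo]
i=0: L=charlie R=charlie -> agree -> charlie
i=1: L=delta R=delta -> agree -> delta
i=2: L=foxtrot R=foxtrot -> agree -> foxtrot
i=3: L=bravo R=bravo -> agree -> bravo
i=4: L=charlie, R=echo=BASE -> take LEFT -> charlie
i=5: L=alpha=BASE, R=foxtrot -> take RIGHT -> foxtrot
i=6: L=echo R=echo -> agree -> echo
Index 4 -> charlie

Answer: charlie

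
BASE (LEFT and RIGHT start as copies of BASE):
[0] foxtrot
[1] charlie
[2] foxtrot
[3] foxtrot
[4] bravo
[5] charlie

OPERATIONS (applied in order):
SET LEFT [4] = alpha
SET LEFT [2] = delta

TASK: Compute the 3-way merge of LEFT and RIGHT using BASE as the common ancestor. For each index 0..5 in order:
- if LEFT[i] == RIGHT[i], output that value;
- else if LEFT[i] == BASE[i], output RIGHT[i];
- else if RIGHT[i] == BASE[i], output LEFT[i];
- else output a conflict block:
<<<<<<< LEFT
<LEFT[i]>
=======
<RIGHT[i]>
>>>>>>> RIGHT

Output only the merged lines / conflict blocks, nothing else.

Answer: foxtrot
charlie
delta
foxtrot
alpha
charlie

Derivation:
Final LEFT:  [foxtrot, charlie, delta, foxtrot, alpha, charlie]
Final RIGHT: [foxtrot, charlie, foxtrot, foxtrot, bravo, charlie]
i=0: L=foxtrot R=foxtrot -> agree -> foxtrot
i=1: L=charlie R=charlie -> agree -> charlie
i=2: L=delta, R=foxtrot=BASE -> take LEFT -> delta
i=3: L=foxtrot R=foxtrot -> agree -> foxtrot
i=4: L=alpha, R=bravo=BASE -> take LEFT -> alpha
i=5: L=charlie R=charlie -> agree -> charlie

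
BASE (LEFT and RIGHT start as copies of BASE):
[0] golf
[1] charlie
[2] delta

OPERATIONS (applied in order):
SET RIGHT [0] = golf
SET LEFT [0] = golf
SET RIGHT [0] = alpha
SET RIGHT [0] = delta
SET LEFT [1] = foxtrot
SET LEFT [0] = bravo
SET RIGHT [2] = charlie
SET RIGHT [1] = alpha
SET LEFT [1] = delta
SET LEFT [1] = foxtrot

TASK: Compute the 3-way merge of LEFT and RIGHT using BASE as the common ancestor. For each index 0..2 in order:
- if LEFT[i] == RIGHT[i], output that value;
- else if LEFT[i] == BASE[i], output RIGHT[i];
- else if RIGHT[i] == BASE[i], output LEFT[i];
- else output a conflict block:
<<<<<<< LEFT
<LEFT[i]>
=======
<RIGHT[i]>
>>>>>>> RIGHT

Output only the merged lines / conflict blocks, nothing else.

Final LEFT:  [bravo, foxtrot, delta]
Final RIGHT: [delta, alpha, charlie]
i=0: BASE=golf L=bravo R=delta all differ -> CONFLICT
i=1: BASE=charlie L=foxtrot R=alpha all differ -> CONFLICT
i=2: L=delta=BASE, R=charlie -> take RIGHT -> charlie

Answer: <<<<<<< LEFT
bravo
=======
delta
>>>>>>> RIGHT
<<<<<<< LEFT
foxtrot
=======
alpha
>>>>>>> RIGHT
charlie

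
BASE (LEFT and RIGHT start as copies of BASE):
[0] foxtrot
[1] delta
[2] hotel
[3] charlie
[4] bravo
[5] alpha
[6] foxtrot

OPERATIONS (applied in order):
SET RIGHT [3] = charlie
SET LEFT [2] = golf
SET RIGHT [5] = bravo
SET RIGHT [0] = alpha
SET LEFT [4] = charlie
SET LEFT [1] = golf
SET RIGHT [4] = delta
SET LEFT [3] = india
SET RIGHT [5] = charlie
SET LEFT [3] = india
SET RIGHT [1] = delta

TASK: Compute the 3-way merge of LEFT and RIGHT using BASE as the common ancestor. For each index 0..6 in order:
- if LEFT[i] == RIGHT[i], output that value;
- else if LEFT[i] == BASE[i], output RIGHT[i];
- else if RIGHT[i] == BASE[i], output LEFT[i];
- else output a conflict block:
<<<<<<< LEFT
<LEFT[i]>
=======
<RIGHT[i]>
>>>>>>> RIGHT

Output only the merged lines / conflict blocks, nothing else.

Final LEFT:  [foxtrot, golf, golf, india, charlie, alpha, foxtrot]
Final RIGHT: [alpha, delta, hotel, charlie, delta, charlie, foxtrot]
i=0: L=foxtrot=BASE, R=alpha -> take RIGHT -> alpha
i=1: L=golf, R=delta=BASE -> take LEFT -> golf
i=2: L=golf, R=hotel=BASE -> take LEFT -> golf
i=3: L=india, R=charlie=BASE -> take LEFT -> india
i=4: BASE=bravo L=charlie R=delta all differ -> CONFLICT
i=5: L=alpha=BASE, R=charlie -> take RIGHT -> charlie
i=6: L=foxtrot R=foxtrot -> agree -> foxtrot

Answer: alpha
golf
golf
india
<<<<<<< LEFT
charlie
=======
delta
>>>>>>> RIGHT
charlie
foxtrot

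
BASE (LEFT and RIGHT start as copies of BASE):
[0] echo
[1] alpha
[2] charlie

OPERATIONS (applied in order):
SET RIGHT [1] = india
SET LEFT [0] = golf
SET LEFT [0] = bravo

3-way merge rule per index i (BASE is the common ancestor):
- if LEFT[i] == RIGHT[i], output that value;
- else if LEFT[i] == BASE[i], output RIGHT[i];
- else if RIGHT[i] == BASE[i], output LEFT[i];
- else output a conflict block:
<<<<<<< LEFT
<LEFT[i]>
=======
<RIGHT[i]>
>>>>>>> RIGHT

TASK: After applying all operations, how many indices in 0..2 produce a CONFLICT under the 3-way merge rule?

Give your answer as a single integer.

Final LEFT:  [bravo, alpha, charlie]
Final RIGHT: [echo, india, charlie]
i=0: L=bravo, R=echo=BASE -> take LEFT -> bravo
i=1: L=alpha=BASE, R=india -> take RIGHT -> india
i=2: L=charlie R=charlie -> agree -> charlie
Conflict count: 0

Answer: 0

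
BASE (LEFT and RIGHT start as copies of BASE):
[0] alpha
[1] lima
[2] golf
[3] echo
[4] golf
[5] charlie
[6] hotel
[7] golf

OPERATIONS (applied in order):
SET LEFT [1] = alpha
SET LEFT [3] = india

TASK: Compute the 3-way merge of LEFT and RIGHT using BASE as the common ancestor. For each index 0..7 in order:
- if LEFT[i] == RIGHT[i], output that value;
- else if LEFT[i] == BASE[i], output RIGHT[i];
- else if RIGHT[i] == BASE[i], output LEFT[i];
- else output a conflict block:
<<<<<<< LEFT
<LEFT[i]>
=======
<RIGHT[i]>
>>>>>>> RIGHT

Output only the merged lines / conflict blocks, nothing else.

Final LEFT:  [alpha, alpha, golf, india, golf, charlie, hotel, golf]
Final RIGHT: [alpha, lima, golf, echo, golf, charlie, hotel, golf]
i=0: L=alpha R=alpha -> agree -> alpha
i=1: L=alpha, R=lima=BASE -> take LEFT -> alpha
i=2: L=golf R=golf -> agree -> golf
i=3: L=india, R=echo=BASE -> take LEFT -> india
i=4: L=golf R=golf -> agree -> golf
i=5: L=charlie R=charlie -> agree -> charlie
i=6: L=hotel R=hotel -> agree -> hotel
i=7: L=golf R=golf -> agree -> golf

Answer: alpha
alpha
golf
india
golf
charlie
hotel
golf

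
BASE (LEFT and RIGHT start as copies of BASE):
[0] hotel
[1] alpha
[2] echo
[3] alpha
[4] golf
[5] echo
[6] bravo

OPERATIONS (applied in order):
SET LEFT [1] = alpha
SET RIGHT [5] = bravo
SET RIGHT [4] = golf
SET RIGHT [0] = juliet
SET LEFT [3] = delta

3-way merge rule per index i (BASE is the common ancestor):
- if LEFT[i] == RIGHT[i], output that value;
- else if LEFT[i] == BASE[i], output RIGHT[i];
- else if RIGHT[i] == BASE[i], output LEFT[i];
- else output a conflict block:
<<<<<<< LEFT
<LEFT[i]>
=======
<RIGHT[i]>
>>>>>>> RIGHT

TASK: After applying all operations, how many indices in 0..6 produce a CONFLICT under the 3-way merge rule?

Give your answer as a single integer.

Final LEFT:  [hotel, alpha, echo, delta, golf, echo, bravo]
Final RIGHT: [juliet, alpha, echo, alpha, golf, bravo, bravo]
i=0: L=hotel=BASE, R=juliet -> take RIGHT -> juliet
i=1: L=alpha R=alpha -> agree -> alpha
i=2: L=echo R=echo -> agree -> echo
i=3: L=delta, R=alpha=BASE -> take LEFT -> delta
i=4: L=golf R=golf -> agree -> golf
i=5: L=echo=BASE, R=bravo -> take RIGHT -> bravo
i=6: L=bravo R=bravo -> agree -> bravo
Conflict count: 0

Answer: 0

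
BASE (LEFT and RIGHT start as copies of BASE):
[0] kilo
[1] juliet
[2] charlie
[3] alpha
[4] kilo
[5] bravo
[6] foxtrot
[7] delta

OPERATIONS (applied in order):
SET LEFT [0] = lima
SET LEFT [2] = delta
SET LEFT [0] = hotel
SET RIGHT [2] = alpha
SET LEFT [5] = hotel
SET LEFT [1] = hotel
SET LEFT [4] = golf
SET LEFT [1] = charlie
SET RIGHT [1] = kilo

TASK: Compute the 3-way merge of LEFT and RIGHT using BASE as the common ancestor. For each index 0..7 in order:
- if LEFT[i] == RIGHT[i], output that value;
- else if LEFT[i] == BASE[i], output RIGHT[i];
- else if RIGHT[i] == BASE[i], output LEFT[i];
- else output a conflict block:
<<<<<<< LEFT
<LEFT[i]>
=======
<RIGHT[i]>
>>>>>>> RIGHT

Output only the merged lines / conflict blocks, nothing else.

Answer: hotel
<<<<<<< LEFT
charlie
=======
kilo
>>>>>>> RIGHT
<<<<<<< LEFT
delta
=======
alpha
>>>>>>> RIGHT
alpha
golf
hotel
foxtrot
delta

Derivation:
Final LEFT:  [hotel, charlie, delta, alpha, golf, hotel, foxtrot, delta]
Final RIGHT: [kilo, kilo, alpha, alpha, kilo, bravo, foxtrot, delta]
i=0: L=hotel, R=kilo=BASE -> take LEFT -> hotel
i=1: BASE=juliet L=charlie R=kilo all differ -> CONFLICT
i=2: BASE=charlie L=delta R=alpha all differ -> CONFLICT
i=3: L=alpha R=alpha -> agree -> alpha
i=4: L=golf, R=kilo=BASE -> take LEFT -> golf
i=5: L=hotel, R=bravo=BASE -> take LEFT -> hotel
i=6: L=foxtrot R=foxtrot -> agree -> foxtrot
i=7: L=delta R=delta -> agree -> delta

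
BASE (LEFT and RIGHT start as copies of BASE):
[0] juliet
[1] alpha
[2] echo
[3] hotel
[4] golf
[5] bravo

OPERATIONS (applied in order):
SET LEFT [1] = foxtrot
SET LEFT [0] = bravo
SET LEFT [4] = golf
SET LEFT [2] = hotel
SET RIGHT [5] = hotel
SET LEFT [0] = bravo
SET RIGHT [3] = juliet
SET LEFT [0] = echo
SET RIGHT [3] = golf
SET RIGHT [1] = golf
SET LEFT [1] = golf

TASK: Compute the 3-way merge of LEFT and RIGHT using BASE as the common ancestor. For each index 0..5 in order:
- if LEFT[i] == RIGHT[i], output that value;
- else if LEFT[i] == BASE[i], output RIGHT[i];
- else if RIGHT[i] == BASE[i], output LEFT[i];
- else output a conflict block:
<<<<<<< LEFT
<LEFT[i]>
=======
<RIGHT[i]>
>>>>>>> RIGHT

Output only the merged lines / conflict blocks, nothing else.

Final LEFT:  [echo, golf, hotel, hotel, golf, bravo]
Final RIGHT: [juliet, golf, echo, golf, golf, hotel]
i=0: L=echo, R=juliet=BASE -> take LEFT -> echo
i=1: L=golf R=golf -> agree -> golf
i=2: L=hotel, R=echo=BASE -> take LEFT -> hotel
i=3: L=hotel=BASE, R=golf -> take RIGHT -> golf
i=4: L=golf R=golf -> agree -> golf
i=5: L=bravo=BASE, R=hotel -> take RIGHT -> hotel

Answer: echo
golf
hotel
golf
golf
hotel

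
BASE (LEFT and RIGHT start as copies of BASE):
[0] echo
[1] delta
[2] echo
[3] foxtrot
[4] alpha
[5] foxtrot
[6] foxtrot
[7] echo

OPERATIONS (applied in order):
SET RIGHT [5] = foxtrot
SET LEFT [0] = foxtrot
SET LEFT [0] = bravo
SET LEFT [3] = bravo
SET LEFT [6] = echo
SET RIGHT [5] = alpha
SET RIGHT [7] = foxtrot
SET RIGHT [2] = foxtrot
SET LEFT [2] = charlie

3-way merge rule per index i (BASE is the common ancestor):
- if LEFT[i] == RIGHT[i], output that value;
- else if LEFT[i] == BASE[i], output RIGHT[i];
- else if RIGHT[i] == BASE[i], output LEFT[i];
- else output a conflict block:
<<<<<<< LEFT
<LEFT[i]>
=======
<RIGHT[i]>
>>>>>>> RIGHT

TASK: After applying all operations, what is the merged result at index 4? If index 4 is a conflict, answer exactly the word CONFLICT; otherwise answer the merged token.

Answer: alpha

Derivation:
Final LEFT:  [bravo, delta, charlie, bravo, alpha, foxtrot, echo, echo]
Final RIGHT: [echo, delta, foxtrot, foxtrot, alpha, alpha, foxtrot, foxtrot]
i=0: L=bravo, R=echo=BASE -> take LEFT -> bravo
i=1: L=delta R=delta -> agree -> delta
i=2: BASE=echo L=charlie R=foxtrot all differ -> CONFLICT
i=3: L=bravo, R=foxtrot=BASE -> take LEFT -> bravo
i=4: L=alpha R=alpha -> agree -> alpha
i=5: L=foxtrot=BASE, R=alpha -> take RIGHT -> alpha
i=6: L=echo, R=foxtrot=BASE -> take LEFT -> echo
i=7: L=echo=BASE, R=foxtrot -> take RIGHT -> foxtrot
Index 4 -> alpha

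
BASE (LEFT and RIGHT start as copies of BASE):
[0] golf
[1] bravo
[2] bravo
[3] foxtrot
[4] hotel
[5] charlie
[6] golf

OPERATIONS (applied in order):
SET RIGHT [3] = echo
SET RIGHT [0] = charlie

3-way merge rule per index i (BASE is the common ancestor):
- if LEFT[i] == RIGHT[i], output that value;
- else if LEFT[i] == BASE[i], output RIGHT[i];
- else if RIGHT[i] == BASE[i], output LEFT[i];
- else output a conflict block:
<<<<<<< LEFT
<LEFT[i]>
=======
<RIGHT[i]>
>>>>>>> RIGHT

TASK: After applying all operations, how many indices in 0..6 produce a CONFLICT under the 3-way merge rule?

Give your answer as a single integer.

Final LEFT:  [golf, bravo, bravo, foxtrot, hotel, charlie, golf]
Final RIGHT: [charlie, bravo, bravo, echo, hotel, charlie, golf]
i=0: L=golf=BASE, R=charlie -> take RIGHT -> charlie
i=1: L=bravo R=bravo -> agree -> bravo
i=2: L=bravo R=bravo -> agree -> bravo
i=3: L=foxtrot=BASE, R=echo -> take RIGHT -> echo
i=4: L=hotel R=hotel -> agree -> hotel
i=5: L=charlie R=charlie -> agree -> charlie
i=6: L=golf R=golf -> agree -> golf
Conflict count: 0

Answer: 0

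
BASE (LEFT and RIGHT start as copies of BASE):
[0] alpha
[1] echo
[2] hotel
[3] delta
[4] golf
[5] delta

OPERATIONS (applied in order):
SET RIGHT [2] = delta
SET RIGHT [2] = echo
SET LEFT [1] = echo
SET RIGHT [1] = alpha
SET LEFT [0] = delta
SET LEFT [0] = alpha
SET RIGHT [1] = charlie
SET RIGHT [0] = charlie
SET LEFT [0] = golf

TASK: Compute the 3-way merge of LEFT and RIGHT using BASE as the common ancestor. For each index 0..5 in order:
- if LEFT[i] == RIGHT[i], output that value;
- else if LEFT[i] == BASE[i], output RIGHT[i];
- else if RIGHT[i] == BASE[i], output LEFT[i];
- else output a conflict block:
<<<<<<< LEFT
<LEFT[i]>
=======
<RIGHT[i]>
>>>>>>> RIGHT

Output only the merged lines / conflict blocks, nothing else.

Final LEFT:  [golf, echo, hotel, delta, golf, delta]
Final RIGHT: [charlie, charlie, echo, delta, golf, delta]
i=0: BASE=alpha L=golf R=charlie all differ -> CONFLICT
i=1: L=echo=BASE, R=charlie -> take RIGHT -> charlie
i=2: L=hotel=BASE, R=echo -> take RIGHT -> echo
i=3: L=delta R=delta -> agree -> delta
i=4: L=golf R=golf -> agree -> golf
i=5: L=delta R=delta -> agree -> delta

Answer: <<<<<<< LEFT
golf
=======
charlie
>>>>>>> RIGHT
charlie
echo
delta
golf
delta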